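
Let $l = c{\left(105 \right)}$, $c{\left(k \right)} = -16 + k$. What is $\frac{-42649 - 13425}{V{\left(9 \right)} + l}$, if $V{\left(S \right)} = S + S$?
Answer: $- \frac{56074}{107} \approx -524.06$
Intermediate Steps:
$l = 89$ ($l = -16 + 105 = 89$)
$V{\left(S \right)} = 2 S$
$\frac{-42649 - 13425}{V{\left(9 \right)} + l} = \frac{-42649 - 13425}{2 \cdot 9 + 89} = - \frac{56074}{18 + 89} = - \frac{56074}{107}$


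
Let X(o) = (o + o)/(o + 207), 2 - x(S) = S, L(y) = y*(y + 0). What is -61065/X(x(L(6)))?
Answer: 10564245/68 ≈ 1.5536e+5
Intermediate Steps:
L(y) = y**2 (L(y) = y*y = y**2)
x(S) = 2 - S
X(o) = 2*o/(207 + o) (X(o) = (2*o)/(207 + o) = 2*o/(207 + o))
-61065/X(x(L(6))) = -61065*(207 + (2 - 1*6**2))/(2*(2 - 1*6**2)) = -61065*(207 + (2 - 1*36))/(2*(2 - 1*36)) = -61065*(207 + (2 - 36))/(2*(2 - 36)) = -61065/(2*(-34)/(207 - 34)) = -61065/(2*(-34)/173) = -61065/(2*(-34)*(1/173)) = -61065/(-68/173) = -61065*(-173/68) = 10564245/68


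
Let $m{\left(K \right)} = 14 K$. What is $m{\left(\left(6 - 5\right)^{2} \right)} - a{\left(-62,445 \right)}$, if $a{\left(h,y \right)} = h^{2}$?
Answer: $-3830$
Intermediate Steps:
$m{\left(\left(6 - 5\right)^{2} \right)} - a{\left(-62,445 \right)} = 14 \left(6 - 5\right)^{2} - \left(-62\right)^{2} = 14 \cdot 1^{2} - 3844 = 14 \cdot 1 - 3844 = 14 - 3844 = -3830$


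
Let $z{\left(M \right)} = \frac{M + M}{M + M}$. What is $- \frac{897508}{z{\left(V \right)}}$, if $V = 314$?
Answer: $-897508$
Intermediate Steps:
$z{\left(M \right)} = 1$ ($z{\left(M \right)} = \frac{2 M}{2 M} = 2 M \frac{1}{2 M} = 1$)
$- \frac{897508}{z{\left(V \right)}} = - \frac{897508}{1} = \left(-897508\right) 1 = -897508$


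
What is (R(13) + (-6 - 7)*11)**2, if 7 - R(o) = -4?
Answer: 17424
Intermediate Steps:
R(o) = 11 (R(o) = 7 - 1*(-4) = 7 + 4 = 11)
(R(13) + (-6 - 7)*11)**2 = (11 + (-6 - 7)*11)**2 = (11 - 13*11)**2 = (11 - 143)**2 = (-132)**2 = 17424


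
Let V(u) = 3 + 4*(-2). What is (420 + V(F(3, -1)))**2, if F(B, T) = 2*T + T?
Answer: 172225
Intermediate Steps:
F(B, T) = 3*T
V(u) = -5 (V(u) = 3 - 8 = -5)
(420 + V(F(3, -1)))**2 = (420 - 5)**2 = 415**2 = 172225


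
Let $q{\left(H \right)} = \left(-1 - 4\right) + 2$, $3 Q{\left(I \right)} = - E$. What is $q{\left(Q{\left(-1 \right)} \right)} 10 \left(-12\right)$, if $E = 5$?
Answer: $360$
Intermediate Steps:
$Q{\left(I \right)} = - \frac{5}{3}$ ($Q{\left(I \right)} = \frac{\left(-1\right) 5}{3} = \frac{1}{3} \left(-5\right) = - \frac{5}{3}$)
$q{\left(H \right)} = -3$ ($q{\left(H \right)} = -5 + 2 = -3$)
$q{\left(Q{\left(-1 \right)} \right)} 10 \left(-12\right) = \left(-3\right) 10 \left(-12\right) = \left(-30\right) \left(-12\right) = 360$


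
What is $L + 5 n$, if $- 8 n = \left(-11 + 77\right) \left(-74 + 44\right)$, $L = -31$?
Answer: $\frac{2413}{2} \approx 1206.5$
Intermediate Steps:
$n = \frac{495}{2}$ ($n = - \frac{\left(-11 + 77\right) \left(-74 + 44\right)}{8} = - \frac{66 \left(-30\right)}{8} = \left(- \frac{1}{8}\right) \left(-1980\right) = \frac{495}{2} \approx 247.5$)
$L + 5 n = -31 + 5 \cdot \frac{495}{2} = -31 + \frac{2475}{2} = \frac{2413}{2}$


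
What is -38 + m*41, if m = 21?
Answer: 823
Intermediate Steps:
-38 + m*41 = -38 + 21*41 = -38 + 861 = 823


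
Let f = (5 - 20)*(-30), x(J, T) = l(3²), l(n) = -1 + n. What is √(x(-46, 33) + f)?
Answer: √458 ≈ 21.401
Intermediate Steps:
x(J, T) = 8 (x(J, T) = -1 + 3² = -1 + 9 = 8)
f = 450 (f = -15*(-30) = 450)
√(x(-46, 33) + f) = √(8 + 450) = √458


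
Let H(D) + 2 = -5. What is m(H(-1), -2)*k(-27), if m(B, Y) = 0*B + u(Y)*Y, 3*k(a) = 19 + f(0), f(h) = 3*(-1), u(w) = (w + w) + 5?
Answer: -32/3 ≈ -10.667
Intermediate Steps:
u(w) = 5 + 2*w (u(w) = 2*w + 5 = 5 + 2*w)
f(h) = -3
H(D) = -7 (H(D) = -2 - 5 = -7)
k(a) = 16/3 (k(a) = (19 - 3)/3 = (1/3)*16 = 16/3)
m(B, Y) = Y*(5 + 2*Y) (m(B, Y) = 0*B + (5 + 2*Y)*Y = 0 + Y*(5 + 2*Y) = Y*(5 + 2*Y))
m(H(-1), -2)*k(-27) = -2*(5 + 2*(-2))*(16/3) = -2*(5 - 4)*(16/3) = -2*1*(16/3) = -2*16/3 = -32/3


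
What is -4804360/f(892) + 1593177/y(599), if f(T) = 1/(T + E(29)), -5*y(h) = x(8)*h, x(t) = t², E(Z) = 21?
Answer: -168156297714365/38336 ≈ -4.3864e+9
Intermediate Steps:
y(h) = -64*h/5 (y(h) = -8²*h/5 = -64*h/5)
f(T) = 1/(21 + T) (f(T) = 1/(T + 21) = 1/(21 + T))
-4804360/f(892) + 1593177/y(599) = -4804360/(1/(21 + 892)) + 1593177/((-64/5*599)) = -4804360/(1/913) + 1593177/(-38336/5) = -4804360/1/913 + 1593177*(-5/38336) = -4804360*913 - 7965885/38336 = -4386380680 - 7965885/38336 = -168156297714365/38336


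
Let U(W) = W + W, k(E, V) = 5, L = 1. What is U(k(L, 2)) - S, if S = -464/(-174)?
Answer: 22/3 ≈ 7.3333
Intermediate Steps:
S = 8/3 (S = -464*(-1/174) = 8/3 ≈ 2.6667)
U(W) = 2*W
U(k(L, 2)) - S = 2*5 - 1*8/3 = 10 - 8/3 = 22/3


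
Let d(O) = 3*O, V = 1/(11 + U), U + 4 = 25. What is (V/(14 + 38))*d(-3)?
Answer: -9/1664 ≈ -0.0054087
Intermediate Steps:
U = 21 (U = -4 + 25 = 21)
V = 1/32 (V = 1/(11 + 21) = 1/32 ≈ 0.031250)
(V/(14 + 38))*d(-3) = ((1/32)/(14 + 38))*(3*(-3)) = ((1/32)/52)*(-9) = ((1/52)*(1/32))*(-9) = (1/1664)*(-9) = -9/1664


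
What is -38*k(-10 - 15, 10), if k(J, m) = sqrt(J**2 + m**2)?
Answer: -190*sqrt(29) ≈ -1023.2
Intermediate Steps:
-38*k(-10 - 15, 10) = -38*sqrt((-10 - 15)**2 + 10**2) = -38*sqrt((-25)**2 + 100) = -38*sqrt(625 + 100) = -190*sqrt(29)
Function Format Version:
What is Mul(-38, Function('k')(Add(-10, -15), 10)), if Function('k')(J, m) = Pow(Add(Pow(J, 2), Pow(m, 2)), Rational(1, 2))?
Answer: Mul(-190, Pow(29, Rational(1, 2))) ≈ -1023.2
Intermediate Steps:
Mul(-38, Function('k')(Add(-10, -15), 10)) = Mul(-38, Pow(Add(Pow(Add(-10, -15), 2), Pow(10, 2)), Rational(1, 2))) = Mul(-38, Pow(Add(Pow(-25, 2), 100), Rational(1, 2))) = Mul(-38, Pow(Add(625, 100), Rational(1, 2))) = Mul(-38, Pow(725, Rational(1, 2))) = Mul(-38, Mul(5, Pow(29, Rational(1, 2)))) = Mul(-190, Pow(29, Rational(1, 2)))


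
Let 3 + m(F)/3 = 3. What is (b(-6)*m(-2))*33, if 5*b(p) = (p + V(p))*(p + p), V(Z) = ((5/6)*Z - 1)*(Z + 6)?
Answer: 0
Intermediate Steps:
m(F) = 0 (m(F) = -9 + 3*3 = -9 + 9 = 0)
V(Z) = (-1 + 5*Z/6)*(6 + Z) (V(Z) = ((5*(⅙))*Z - 1)*(6 + Z) = (5*Z/6 - 1)*(6 + Z) = (-1 + 5*Z/6)*(6 + Z))
b(p) = 2*p*(-6 + 5*p + 5*p²/6)/5 (b(p) = ((p + (-6 + 4*p + 5*p²/6))*(p + p))/5 = ((-6 + 5*p + 5*p²/6)*(2*p))/5 = (2*p*(-6 + 5*p + 5*p²/6))/5 = 2*p*(-6 + 5*p + 5*p²/6)/5)
(b(-6)*m(-2))*33 = (((1/15)*(-6)*(-36 + 5*(-6)² + 30*(-6)))*0)*33 = (((1/15)*(-6)*(-36 + 5*36 - 180))*0)*33 = (((1/15)*(-6)*(-36 + 180 - 180))*0)*33 = (((1/15)*(-6)*(-36))*0)*33 = ((72/5)*0)*33 = 0*33 = 0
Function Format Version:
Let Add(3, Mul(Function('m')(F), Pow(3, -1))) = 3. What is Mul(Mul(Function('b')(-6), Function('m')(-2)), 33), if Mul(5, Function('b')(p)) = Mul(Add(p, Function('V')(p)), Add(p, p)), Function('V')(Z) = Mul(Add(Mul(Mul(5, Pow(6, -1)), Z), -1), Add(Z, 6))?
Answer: 0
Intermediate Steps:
Function('m')(F) = 0 (Function('m')(F) = Add(-9, Mul(3, 3)) = Add(-9, 9) = 0)
Function('V')(Z) = Mul(Add(-1, Mul(Rational(5, 6), Z)), Add(6, Z)) (Function('V')(Z) = Mul(Add(Mul(Mul(5, Rational(1, 6)), Z), -1), Add(6, Z)) = Mul(Add(Mul(Rational(5, 6), Z), -1), Add(6, Z)) = Mul(Add(-1, Mul(Rational(5, 6), Z)), Add(6, Z)))
Function('b')(p) = Mul(Rational(2, 5), p, Add(-6, Mul(5, p), Mul(Rational(5, 6), Pow(p, 2)))) (Function('b')(p) = Mul(Rational(1, 5), Mul(Add(p, Add(-6, Mul(4, p), Mul(Rational(5, 6), Pow(p, 2)))), Add(p, p))) = Mul(Rational(1, 5), Mul(Add(-6, Mul(5, p), Mul(Rational(5, 6), Pow(p, 2))), Mul(2, p))) = Mul(Rational(1, 5), Mul(2, p, Add(-6, Mul(5, p), Mul(Rational(5, 6), Pow(p, 2))))) = Mul(Rational(2, 5), p, Add(-6, Mul(5, p), Mul(Rational(5, 6), Pow(p, 2)))))
Mul(Mul(Function('b')(-6), Function('m')(-2)), 33) = Mul(Mul(Mul(Rational(1, 15), -6, Add(-36, Mul(5, Pow(-6, 2)), Mul(30, -6))), 0), 33) = Mul(Mul(Mul(Rational(1, 15), -6, Add(-36, Mul(5, 36), -180)), 0), 33) = Mul(Mul(Mul(Rational(1, 15), -6, Add(-36, 180, -180)), 0), 33) = Mul(Mul(Mul(Rational(1, 15), -6, -36), 0), 33) = Mul(Mul(Rational(72, 5), 0), 33) = Mul(0, 33) = 0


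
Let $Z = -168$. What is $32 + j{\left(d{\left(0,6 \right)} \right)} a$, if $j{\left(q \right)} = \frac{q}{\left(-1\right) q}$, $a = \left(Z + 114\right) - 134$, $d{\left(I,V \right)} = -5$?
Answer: $220$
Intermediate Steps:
$a = -188$ ($a = \left(-168 + 114\right) - 134 = -54 - 134 = -188$)
$j{\left(q \right)} = -1$ ($j{\left(q \right)} = q \left(- \frac{1}{q}\right) = -1$)
$32 + j{\left(d{\left(0,6 \right)} \right)} a = 32 - -188 = 32 + 188 = 220$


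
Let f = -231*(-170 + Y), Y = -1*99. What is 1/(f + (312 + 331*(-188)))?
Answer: 1/223 ≈ 0.0044843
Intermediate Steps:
Y = -99
f = 62139 (f = -231*(-170 - 99) = -231*(-269) = 62139)
1/(f + (312 + 331*(-188))) = 1/(62139 + (312 + 331*(-188))) = 1/(62139 + (312 - 62228)) = 1/(62139 - 61916) = 1/223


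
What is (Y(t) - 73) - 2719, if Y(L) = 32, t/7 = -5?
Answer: -2760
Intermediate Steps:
t = -35 (t = 7*(-5) = -35)
(Y(t) - 73) - 2719 = (32 - 73) - 2719 = -41 - 2719 = -2760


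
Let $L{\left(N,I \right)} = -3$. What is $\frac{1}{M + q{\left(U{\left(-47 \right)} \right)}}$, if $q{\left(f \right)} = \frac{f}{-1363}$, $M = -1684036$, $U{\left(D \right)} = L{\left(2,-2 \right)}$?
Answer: $- \frac{1363}{2295341065} \approx -5.9381 \cdot 10^{-7}$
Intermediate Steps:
$U{\left(D \right)} = -3$
$q{\left(f \right)} = - \frac{f}{1363}$ ($q{\left(f \right)} = f \left(- \frac{1}{1363}\right) = - \frac{f}{1363}$)
$\frac{1}{M + q{\left(U{\left(-47 \right)} \right)}} = \frac{1}{-1684036 - - \frac{3}{1363}} = \frac{1}{-1684036 + \frac{3}{1363}} = \frac{1}{- \frac{2295341065}{1363}} = - \frac{1363}{2295341065}$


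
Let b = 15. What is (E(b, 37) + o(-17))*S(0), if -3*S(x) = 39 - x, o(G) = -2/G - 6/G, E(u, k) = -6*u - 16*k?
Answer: 150618/17 ≈ 8859.9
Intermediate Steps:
E(u, k) = -16*k - 6*u
o(G) = -8/G
S(x) = -13 + x/3 (S(x) = -(39 - x)/3 = -13 + x/3)
(E(b, 37) + o(-17))*S(0) = ((-16*37 - 6*15) - 8/(-17))*(-13 + (⅓)*0) = ((-592 - 90) - 8*(-1/17))*(-13 + 0) = (-682 + 8/17)*(-13) = -11586/17*(-13) = 150618/17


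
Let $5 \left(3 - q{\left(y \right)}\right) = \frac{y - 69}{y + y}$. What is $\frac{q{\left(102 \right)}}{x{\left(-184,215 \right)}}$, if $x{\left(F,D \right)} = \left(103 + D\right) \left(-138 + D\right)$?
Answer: $\frac{1009}{8325240} \approx 0.0001212$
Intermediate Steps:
$q{\left(y \right)} = 3 - \frac{-69 + y}{10 y}$ ($q{\left(y \right)} = 3 - \frac{\left(y - 69\right) \frac{1}{y + y}}{5} = 3 - \frac{\left(-69 + y\right) \frac{1}{2 y}}{5} = 3 - \frac{\frac{1}{2} \frac{1}{y} \left(-69 + y\right)}{5} = 3 - \frac{-69 + y}{10 y}$)
$x{\left(F,D \right)} = \left(-138 + D\right) \left(103 + D\right)$
$\frac{q{\left(102 \right)}}{x{\left(-184,215 \right)}} = \frac{\frac{1}{10} \cdot \frac{1}{102} \left(69 + 29 \cdot 102\right)}{-14214 + 215^{2} - 7525} = \frac{\frac{1}{10} \cdot \frac{1}{102} \left(69 + 2958\right)}{-14214 + 46225 - 7525} = \frac{\frac{1}{10} \cdot \frac{1}{102} \cdot 3027}{24486} = \frac{1009}{340} \cdot \frac{1}{24486} = \frac{1009}{8325240}$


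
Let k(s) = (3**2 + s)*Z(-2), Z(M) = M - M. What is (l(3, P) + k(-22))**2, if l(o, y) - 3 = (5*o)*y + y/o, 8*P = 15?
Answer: 16129/16 ≈ 1008.1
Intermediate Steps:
P = 15/8 (P = (1/8)*15 = 15/8 ≈ 1.8750)
Z(M) = 0
l(o, y) = 3 + y/o + 5*o*y (l(o, y) = 3 + ((5*o)*y + y/o) = 3 + (5*o*y + y/o) = 3 + (y/o + 5*o*y) = 3 + y/o + 5*o*y)
k(s) = 0 (k(s) = (3**2 + s)*0 = (9 + s)*0 = 0)
(l(3, P) + k(-22))**2 = ((3 + (15/8)/3 + 5*3*(15/8)) + 0)**2 = ((3 + (15/8)*(1/3) + 225/8) + 0)**2 = ((3 + 5/8 + 225/8) + 0)**2 = (127/4 + 0)**2 = (127/4)**2 = 16129/16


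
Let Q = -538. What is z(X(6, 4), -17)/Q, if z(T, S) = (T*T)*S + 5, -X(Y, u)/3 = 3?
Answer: 686/269 ≈ 2.5502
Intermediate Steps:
X(Y, u) = -9 (X(Y, u) = -3*3 = -9)
z(T, S) = 5 + S*T**2 (z(T, S) = T**2*S + 5 = S*T**2 + 5 = 5 + S*T**2)
z(X(6, 4), -17)/Q = (5 - 17*(-9)**2)/(-538) = (5 - 17*81)*(-1/538) = (5 - 1377)*(-1/538) = -1372*(-1/538) = 686/269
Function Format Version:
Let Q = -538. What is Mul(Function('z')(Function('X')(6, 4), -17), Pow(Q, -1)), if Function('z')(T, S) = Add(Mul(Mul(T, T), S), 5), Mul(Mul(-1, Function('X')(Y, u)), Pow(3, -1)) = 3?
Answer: Rational(686, 269) ≈ 2.5502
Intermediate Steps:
Function('X')(Y, u) = -9 (Function('X')(Y, u) = Mul(-3, 3) = -9)
Function('z')(T, S) = Add(5, Mul(S, Pow(T, 2))) (Function('z')(T, S) = Add(Mul(Pow(T, 2), S), 5) = Add(Mul(S, Pow(T, 2)), 5) = Add(5, Mul(S, Pow(T, 2))))
Mul(Function('z')(Function('X')(6, 4), -17), Pow(Q, -1)) = Mul(Add(5, Mul(-17, Pow(-9, 2))), Pow(-538, -1)) = Mul(Add(5, Mul(-17, 81)), Rational(-1, 538)) = Mul(Add(5, -1377), Rational(-1, 538)) = Mul(-1372, Rational(-1, 538)) = Rational(686, 269)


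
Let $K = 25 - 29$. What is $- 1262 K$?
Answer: $5048$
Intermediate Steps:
$K = -4$ ($K = 25 - 29 = -4$)
$- 1262 K = \left(-1262\right) \left(-4\right) = 5048$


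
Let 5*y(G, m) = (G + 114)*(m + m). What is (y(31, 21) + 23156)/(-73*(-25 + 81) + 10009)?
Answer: 24374/5921 ≈ 4.1165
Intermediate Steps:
y(G, m) = 2*m*(114 + G)/5 (y(G, m) = ((G + 114)*(m + m))/5 = ((114 + G)*(2*m))/5 = (2*m*(114 + G))/5 = 2*m*(114 + G)/5)
(y(31, 21) + 23156)/(-73*(-25 + 81) + 10009) = ((⅖)*21*(114 + 31) + 23156)/(-73*(-25 + 81) + 10009) = ((⅖)*21*145 + 23156)/(-73*56 + 10009) = (1218 + 23156)/(-4088 + 10009) = 24374/5921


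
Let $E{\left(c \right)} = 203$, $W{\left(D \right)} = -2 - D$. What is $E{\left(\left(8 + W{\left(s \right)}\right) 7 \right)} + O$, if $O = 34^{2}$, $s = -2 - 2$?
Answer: $1359$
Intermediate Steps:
$s = -4$ ($s = -2 - 2 = -4$)
$O = 1156$
$E{\left(\left(8 + W{\left(s \right)}\right) 7 \right)} + O = 203 + 1156 = 1359$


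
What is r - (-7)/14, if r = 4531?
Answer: 9063/2 ≈ 4531.5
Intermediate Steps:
r - (-7)/14 = 4531 - (-7)/14 = 4531 - 1*(-½) = 4531 + ½ = 9063/2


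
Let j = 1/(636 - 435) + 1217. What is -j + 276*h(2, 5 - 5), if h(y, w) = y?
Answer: -133666/201 ≈ -665.00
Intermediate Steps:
j = 244618/201 (j = 1/201 + 1217 = 244618/201 ≈ 1217.0)
-j + 276*h(2, 5 - 5) = -1*244618/201 + 276*2 = -244618/201 + 552 = -133666/201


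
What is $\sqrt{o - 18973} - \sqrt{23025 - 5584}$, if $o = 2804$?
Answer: $- \sqrt{17441} + i \sqrt{16169} \approx -132.06 + 127.16 i$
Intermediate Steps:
$\sqrt{o - 18973} - \sqrt{23025 - 5584} = \sqrt{2804 - 18973} - \sqrt{23025 - 5584} = \sqrt{-16169} - \sqrt{17441} = i \sqrt{16169} - \sqrt{17441} = - \sqrt{17441} + i \sqrt{16169}$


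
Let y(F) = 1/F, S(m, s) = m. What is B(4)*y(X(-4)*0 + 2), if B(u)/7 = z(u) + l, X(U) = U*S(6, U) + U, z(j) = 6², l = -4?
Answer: 112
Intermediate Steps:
z(j) = 36
X(U) = 7*U (X(U) = U*6 + U = 6*U + U = 7*U)
B(u) = 224 (B(u) = 7*(36 - 4) = 7*32 = 224)
B(4)*y(X(-4)*0 + 2) = 224/((7*(-4))*0 + 2) = 224/(-28*0 + 2) = 224/(0 + 2) = 224/2 = 224*(½) = 112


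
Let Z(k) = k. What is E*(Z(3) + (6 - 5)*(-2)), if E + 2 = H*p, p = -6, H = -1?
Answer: 4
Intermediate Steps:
E = 4 (E = -2 - 1*(-6) = -2 + 6 = 4)
E*(Z(3) + (6 - 5)*(-2)) = 4*(3 + (6 - 5)*(-2)) = 4*(3 + 1*(-2)) = 4*(3 - 2) = 4*1 = 4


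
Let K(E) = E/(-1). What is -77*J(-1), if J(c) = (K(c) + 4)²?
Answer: -1925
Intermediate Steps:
K(E) = -E (K(E) = E*(-1) = -E)
J(c) = (4 - c)² (J(c) = (-c + 4)² = (4 - c)²)
-77*J(-1) = -77*(-4 - 1)² = -77*(-5)² = -77*25 = -1925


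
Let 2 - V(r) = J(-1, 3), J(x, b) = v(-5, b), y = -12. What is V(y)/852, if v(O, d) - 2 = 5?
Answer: -5/852 ≈ -0.0058685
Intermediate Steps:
v(O, d) = 7 (v(O, d) = 2 + 5 = 7)
J(x, b) = 7
V(r) = -5 (V(r) = 2 - 1*7 = 2 - 7 = -5)
V(y)/852 = -5/852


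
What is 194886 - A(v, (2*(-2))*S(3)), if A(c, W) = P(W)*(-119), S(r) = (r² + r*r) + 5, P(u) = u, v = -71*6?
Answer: 183938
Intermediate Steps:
v = -426
S(r) = 5 + 2*r² (S(r) = (r² + r²) + 5 = 2*r² + 5 = 5 + 2*r²)
A(c, W) = -119*W (A(c, W) = W*(-119) = -119*W)
194886 - A(v, (2*(-2))*S(3)) = 194886 - (-119)*(2*(-2))*(5 + 2*3²) = 194886 - (-119)*(-4*(5 + 2*9)) = 194886 - (-119)*(-4*(5 + 18)) = 194886 - (-119)*(-4*23) = 194886 - (-119)*(-92) = 194886 - 1*10948 = 194886 - 10948 = 183938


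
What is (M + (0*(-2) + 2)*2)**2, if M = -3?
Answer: 1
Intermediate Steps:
(M + (0*(-2) + 2)*2)**2 = (-3 + (0*(-2) + 2)*2)**2 = (-3 + (0 + 2)*2)**2 = (-3 + 2*2)**2 = (-3 + 4)**2 = 1**2 = 1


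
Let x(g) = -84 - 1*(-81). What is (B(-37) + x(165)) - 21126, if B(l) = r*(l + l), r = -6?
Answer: -20685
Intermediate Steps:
x(g) = -3 (x(g) = -84 + 81 = -3)
B(l) = -12*l (B(l) = -6*(l + l) = -12*l)
(B(-37) + x(165)) - 21126 = (-12*(-37) - 3) - 21126 = (444 - 3) - 21126 = 441 - 21126 = -20685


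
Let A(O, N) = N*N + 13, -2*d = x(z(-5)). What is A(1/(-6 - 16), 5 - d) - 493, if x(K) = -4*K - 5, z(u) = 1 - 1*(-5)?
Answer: -1559/4 ≈ -389.75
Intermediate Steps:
z(u) = 6 (z(u) = 1 + 5 = 6)
x(K) = -5 - 4*K
d = 29/2 (d = -(-5 - 4*6)/2 = -(-5 - 24)/2 = -½*(-29) = 29/2 ≈ 14.500)
A(O, N) = 13 + N² (A(O, N) = N² + 13 = 13 + N²)
A(1/(-6 - 16), 5 - d) - 493 = (13 + (5 - 1*29/2)²) - 493 = (13 + (5 - 29/2)²) - 493 = (13 + (-19/2)²) - 493 = (13 + 361/4) - 493 = 413/4 - 493 = -1559/4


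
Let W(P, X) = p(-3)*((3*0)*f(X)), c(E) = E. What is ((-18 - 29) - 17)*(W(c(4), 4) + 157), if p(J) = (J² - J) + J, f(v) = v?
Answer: -10048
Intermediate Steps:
p(J) = J²
W(P, X) = 0 (W(P, X) = (-3)²*((3*0)*X) = 9*(0*X) = 9*0 = 0)
((-18 - 29) - 17)*(W(c(4), 4) + 157) = ((-18 - 29) - 17)*(0 + 157) = (-47 - 17)*157 = -64*157 = -10048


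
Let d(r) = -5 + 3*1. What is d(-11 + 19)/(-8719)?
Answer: 2/8719 ≈ 0.00022938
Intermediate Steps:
d(r) = -2 (d(r) = -5 + 3 = -2)
d(-11 + 19)/(-8719) = -2/(-8719) = -2*(-1/8719) = 2/8719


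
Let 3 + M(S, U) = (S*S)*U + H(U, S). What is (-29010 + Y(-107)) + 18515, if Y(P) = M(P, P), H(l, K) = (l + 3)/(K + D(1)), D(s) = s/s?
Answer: -65483621/53 ≈ -1.2355e+6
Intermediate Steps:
D(s) = 1
H(l, K) = (3 + l)/(1 + K) (H(l, K) = (l + 3)/(K + 1) = (3 + l)/(1 + K))
M(S, U) = -3 + U*S² + (3 + U)/(1 + S) (M(S, U) = -3 + ((S*S)*U + (3 + U)/(1 + S)) = -3 + (S²*U + (3 + U)/(1 + S)) = -3 + (U*S² + (3 + U)/(1 + S)) = -3 + U*S² + (3 + U)/(1 + S))
Y(P) = (3 + P + (1 + P)*(-3 + P³))/(1 + P) (Y(P) = (3 + P + (1 + P)*(-3 + P*P²))/(1 + P) = (3 + P + (1 + P)*(-3 + P³))/(1 + P))
(-29010 + Y(-107)) + 18515 = (-29010 - 107*(-2 + (-107)² + (-107)³)/(1 - 107)) + 18515 = (-29010 - 107*(-2 + 11449 - 1225043)/(-106)) + 18515 = (-29010 - 107*(-1/106)*(-1213596)) + 18515 = (-29010 - 64927386/53) + 18515 = -66464916/53 + 18515 = -65483621/53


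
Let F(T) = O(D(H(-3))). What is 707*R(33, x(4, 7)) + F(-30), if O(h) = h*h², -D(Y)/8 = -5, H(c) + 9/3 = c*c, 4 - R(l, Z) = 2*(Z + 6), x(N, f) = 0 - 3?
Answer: 62586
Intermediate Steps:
x(N, f) = -3
R(l, Z) = -8 - 2*Z (R(l, Z) = 4 - 2*(Z + 6) = 4 - 2*(6 + Z) = 4 - (12 + 2*Z) = 4 + (-12 - 2*Z) = -8 - 2*Z)
H(c) = -3 + c² (H(c) = -3 + c*c = -3 + c²)
D(Y) = 40 (D(Y) = -8*(-5) = 40)
O(h) = h³
F(T) = 64000 (F(T) = 40³ = 64000)
707*R(33, x(4, 7)) + F(-30) = 707*(-8 - 2*(-3)) + 64000 = 707*(-8 + 6) + 64000 = 707*(-2) + 64000 = -1414 + 64000 = 62586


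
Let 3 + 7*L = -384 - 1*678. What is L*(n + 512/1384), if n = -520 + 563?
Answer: -7990695/1211 ≈ -6598.4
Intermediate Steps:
n = 43
L = -1065/7 (L = -3/7 + (-384 - 1*678)/7 = -3/7 + (-384 - 678)/7 = -3/7 + (⅐)*(-1062) = -3/7 - 1062/7 = -1065/7 ≈ -152.14)
L*(n + 512/1384) = -1065*(43 + 512/1384)/7 = -1065*(43 + 512*(1/1384))/7 = -1065*(43 + 64/173)/7 = -1065/7*7503/173 = -7990695/1211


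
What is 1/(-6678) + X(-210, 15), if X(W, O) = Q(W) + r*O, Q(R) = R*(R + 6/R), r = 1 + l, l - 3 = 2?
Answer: 295140887/6678 ≈ 44196.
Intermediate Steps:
l = 5 (l = 3 + 2 = 5)
r = 6 (r = 1 + 5 = 6)
X(W, O) = 6 + W² + 6*O (X(W, O) = (6 + W²) + 6*O = 6 + W² + 6*O)
1/(-6678) + X(-210, 15) = 1/(-6678) + (6 + (-210)² + 6*15) = -1/6678 + (6 + 44100 + 90) = -1/6678 + 44196 = 295140887/6678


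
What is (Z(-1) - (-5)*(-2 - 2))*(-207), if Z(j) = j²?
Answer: 3933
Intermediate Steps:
(Z(-1) - (-5)*(-2 - 2))*(-207) = ((-1)² - (-5)*(-2 - 2))*(-207) = (1 - (-5)*(-4))*(-207) = (1 - 1*20)*(-207) = (1 - 20)*(-207) = -19*(-207) = 3933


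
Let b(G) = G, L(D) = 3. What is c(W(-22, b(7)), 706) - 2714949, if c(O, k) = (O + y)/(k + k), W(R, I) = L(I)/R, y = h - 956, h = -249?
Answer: -84337202249/31064 ≈ -2.7149e+6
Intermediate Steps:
y = -1205 (y = -249 - 956 = -1205)
W(R, I) = 3/R
c(O, k) = (-1205 + O)/(2*k) (c(O, k) = (O - 1205)/(k + k) = (-1205 + O)/((2*k)) = (-1205 + O)*(1/(2*k)) = (-1205 + O)/(2*k))
c(W(-22, b(7)), 706) - 2714949 = (½)*(-1205 + 3/(-22))/706 - 2714949 = (½)*(1/706)*(-1205 + 3*(-1/22)) - 2714949 = (½)*(1/706)*(-1205 - 3/22) - 2714949 = (½)*(1/706)*(-26513/22) - 2714949 = -26513/31064 - 2714949 = -84337202249/31064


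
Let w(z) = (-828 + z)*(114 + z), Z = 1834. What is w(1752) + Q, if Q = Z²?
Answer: 5087740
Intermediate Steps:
Q = 3363556 (Q = 1834² = 3363556)
w(1752) + Q = (-94392 + 1752² - 714*1752) + 3363556 = (-94392 + 3069504 - 1250928) + 3363556 = 1724184 + 3363556 = 5087740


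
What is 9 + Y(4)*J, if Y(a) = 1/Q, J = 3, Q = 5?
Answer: 48/5 ≈ 9.6000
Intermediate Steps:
Y(a) = ⅕ (Y(a) = 1/5 = ⅕)
9 + Y(4)*J = 9 + (⅕)*3 = 9 + ⅗ = 48/5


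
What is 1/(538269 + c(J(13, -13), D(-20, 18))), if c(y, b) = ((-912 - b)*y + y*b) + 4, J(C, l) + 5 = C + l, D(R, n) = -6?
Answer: 1/542833 ≈ 1.8422e-6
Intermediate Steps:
J(C, l) = -5 + C + l (J(C, l) = -5 + (C + l) = -5 + C + l)
c(y, b) = 4 + b*y + y*(-912 - b) (c(y, b) = (y*(-912 - b) + b*y) + 4 = (b*y + y*(-912 - b)) + 4 = 4 + b*y + y*(-912 - b))
1/(538269 + c(J(13, -13), D(-20, 18))) = 1/(538269 + (4 - 912*(-5 + 13 - 13))) = 1/(538269 + (4 - 912*(-5))) = 1/(538269 + (4 + 4560)) = 1/(538269 + 4564) = 1/542833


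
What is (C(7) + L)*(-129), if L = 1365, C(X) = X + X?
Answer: -177891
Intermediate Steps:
C(X) = 2*X
(C(7) + L)*(-129) = (2*7 + 1365)*(-129) = (14 + 1365)*(-129) = 1379*(-129) = -177891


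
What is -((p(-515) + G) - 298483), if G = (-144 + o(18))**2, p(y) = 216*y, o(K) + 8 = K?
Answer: 391767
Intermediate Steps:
o(K) = -8 + K
G = 17956 (G = (-144 + (-8 + 18))**2 = (-144 + 10)**2 = (-134)**2 = 17956)
-((p(-515) + G) - 298483) = -((216*(-515) + 17956) - 298483) = -((-111240 + 17956) - 298483) = -(-93284 - 298483) = -1*(-391767) = 391767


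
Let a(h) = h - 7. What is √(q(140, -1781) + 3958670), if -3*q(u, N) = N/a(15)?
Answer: √570059166/12 ≈ 1989.7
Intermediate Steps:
a(h) = -7 + h
q(u, N) = -N/24 (q(u, N) = -N/(3*(-7 + 15)) = -N/(3*8) = -N/24)
√(q(140, -1781) + 3958670) = √(-1/24*(-1781) + 3958670) = √(1781/24 + 3958670) = √(95009861/24) = √570059166/12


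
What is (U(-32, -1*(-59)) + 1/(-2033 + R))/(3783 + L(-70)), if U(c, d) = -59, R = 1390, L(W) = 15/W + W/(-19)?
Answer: -10091508/647630243 ≈ -0.015582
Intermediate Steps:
L(W) = 15/W - W/19 (L(W) = 15/W + W*(-1/19) = 15/W - W/19)
(U(-32, -1*(-59)) + 1/(-2033 + R))/(3783 + L(-70)) = (-59 + 1/(-2033 + 1390))/(3783 + (15/(-70) - 1/19*(-70))) = (-59 + 1/(-643))/(3783 + (15*(-1/70) + 70/19)) = (-59 - 1/643)/(3783 + (-3/14 + 70/19)) = -37938/(643*(3783 + 923/266)) = -37938/(643*1007201/266) = -37938/643*266/1007201 = -10091508/647630243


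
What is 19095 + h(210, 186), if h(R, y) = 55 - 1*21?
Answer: 19129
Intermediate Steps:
h(R, y) = 34 (h(R, y) = 55 - 21 = 34)
19095 + h(210, 186) = 19095 + 34 = 19129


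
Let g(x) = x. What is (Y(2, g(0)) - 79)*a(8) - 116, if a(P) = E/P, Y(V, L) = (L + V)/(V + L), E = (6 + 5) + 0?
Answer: -893/4 ≈ -223.25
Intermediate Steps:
E = 11 (E = 11 + 0 = 11)
Y(V, L) = 1 (Y(V, L) = (L + V)/(L + V) = 1)
a(P) = 11/P
(Y(2, g(0)) - 79)*a(8) - 116 = (1 - 79)*(11/8) - 116 = -858/8 - 116 = -78*11/8 - 116 = -429/4 - 116 = -893/4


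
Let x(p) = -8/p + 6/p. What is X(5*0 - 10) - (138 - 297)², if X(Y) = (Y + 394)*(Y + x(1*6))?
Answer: -29249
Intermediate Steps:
x(p) = -2/p
X(Y) = (394 + Y)*(-⅓ + Y) (X(Y) = (Y + 394)*(Y - 2/(1*6)) = (394 + Y)*(Y - 2/6) = (394 + Y)*(Y - 2*⅙) = (394 + Y)*(Y - ⅓) = (394 + Y)*(-⅓ + Y))
X(5*0 - 10) - (138 - 297)² = (-394/3 + (5*0 - 10)² + 1181*(5*0 - 10)/3) - (138 - 297)² = (-394/3 + (0 - 10)² + 1181*(0 - 10)/3) - 1*(-159)² = (-394/3 + (-10)² + (1181/3)*(-10)) - 1*25281 = (-394/3 + 100 - 11810/3) - 25281 = -3968 - 25281 = -29249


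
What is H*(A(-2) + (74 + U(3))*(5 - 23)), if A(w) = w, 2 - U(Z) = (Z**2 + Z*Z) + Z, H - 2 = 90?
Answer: -91264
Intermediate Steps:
H = 92 (H = 2 + 90 = 92)
U(Z) = 2 - Z - 2*Z**2 (U(Z) = 2 - ((Z**2 + Z*Z) + Z) = 2 - ((Z**2 + Z**2) + Z) = 2 - (2*Z**2 + Z) = 2 - (Z + 2*Z**2) = 2 + (-Z - 2*Z**2) = 2 - Z - 2*Z**2)
H*(A(-2) + (74 + U(3))*(5 - 23)) = 92*(-2 + (74 + (2 - 1*3 - 2*3**2))*(5 - 23)) = 92*(-2 + (74 + (2 - 3 - 2*9))*(-18)) = 92*(-2 + (74 + (2 - 3 - 18))*(-18)) = 92*(-2 + (74 - 19)*(-18)) = 92*(-2 + 55*(-18)) = 92*(-2 - 990) = 92*(-992) = -91264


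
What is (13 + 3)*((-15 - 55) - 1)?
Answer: -1136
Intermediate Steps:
(13 + 3)*((-15 - 55) - 1) = 16*(-70 - 1) = 16*(-71) = -1136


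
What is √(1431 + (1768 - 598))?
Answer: 51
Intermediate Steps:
√(1431 + (1768 - 598)) = √(1431 + 1170) = √2601 = 51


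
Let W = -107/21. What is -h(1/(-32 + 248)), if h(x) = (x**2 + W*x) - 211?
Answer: 68918609/326592 ≈ 211.02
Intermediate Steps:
W = -107/21 (W = -107*1/21 = -107/21 ≈ -5.0952)
h(x) = -211 + x**2 - 107*x/21 (h(x) = (x**2 - 107*x/21) - 211 = -211 + x**2 - 107*x/21)
-h(1/(-32 + 248)) = -(-211 + (1/(-32 + 248))**2 - 107/(21*(-32 + 248))) = -(-211 + (1/216)**2 - 107/21/216) = -(-211 + (1/216)**2 - 107/21*1/216) = -(-211 + 1/46656 - 107/4536) = -1*(-68918609/326592) = 68918609/326592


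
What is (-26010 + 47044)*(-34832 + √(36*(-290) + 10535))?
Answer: -732656288 + 21034*√95 ≈ -7.3245e+8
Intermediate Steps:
(-26010 + 47044)*(-34832 + √(36*(-290) + 10535)) = 21034*(-34832 + √(-10440 + 10535)) = 21034*(-34832 + √95) = -732656288 + 21034*√95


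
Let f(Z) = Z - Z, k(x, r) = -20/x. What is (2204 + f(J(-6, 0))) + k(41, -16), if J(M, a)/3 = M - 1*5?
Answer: 90344/41 ≈ 2203.5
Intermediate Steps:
J(M, a) = -15 + 3*M (J(M, a) = 3*(M - 1*5) = 3*(M - 5) = 3*(-5 + M) = -15 + 3*M)
f(Z) = 0
(2204 + f(J(-6, 0))) + k(41, -16) = (2204 + 0) - 20/41 = 2204 - 20*1/41 = 2204 - 20/41 = 90344/41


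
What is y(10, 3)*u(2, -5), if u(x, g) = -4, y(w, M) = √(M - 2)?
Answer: -4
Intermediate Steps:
y(w, M) = √(-2 + M)
y(10, 3)*u(2, -5) = √(-2 + 3)*(-4) = √1*(-4) = 1*(-4) = -4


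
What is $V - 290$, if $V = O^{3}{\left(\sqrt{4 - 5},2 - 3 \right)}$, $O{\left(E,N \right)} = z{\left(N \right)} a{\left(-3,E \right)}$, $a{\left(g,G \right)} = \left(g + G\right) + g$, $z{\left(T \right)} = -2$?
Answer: $1294 - 856 i \approx 1294.0 - 856.0 i$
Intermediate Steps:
$a{\left(g,G \right)} = G + 2 g$ ($a{\left(g,G \right)} = \left(G + g\right) + g = G + 2 g$)
$O{\left(E,N \right)} = 12 - 2 E$ ($O{\left(E,N \right)} = - 2 \left(E + 2 \left(-3\right)\right) = - 2 \left(E - 6\right) = - 2 \left(-6 + E\right) = 12 - 2 E$)
$V = \left(12 - 2 i\right)^{3}$ ($V = \left(12 - 2 \sqrt{4 - 5}\right)^{3} = \left(12 - 2 \sqrt{-1}\right)^{3} = \left(12 - 2 i\right)^{3} \approx 1584.0 - 856.0 i$)
$V - 290 = \left(1584 - 856 i\right) - 290 = 1294 - 856 i$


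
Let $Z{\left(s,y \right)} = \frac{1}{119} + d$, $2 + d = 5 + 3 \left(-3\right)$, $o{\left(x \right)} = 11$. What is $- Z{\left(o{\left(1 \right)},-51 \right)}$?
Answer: $\frac{713}{119} \approx 5.9916$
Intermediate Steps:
$d = -6$ ($d = -2 + \left(5 + 3 \left(-3\right)\right) = -2 + \left(5 - 9\right) = -2 - 4 = -6$)
$Z{\left(s,y \right)} = - \frac{713}{119}$ ($Z{\left(s,y \right)} = \frac{1}{119} - 6 = - \frac{713}{119}$)
$- Z{\left(o{\left(1 \right)},-51 \right)} = \left(-1\right) \left(- \frac{713}{119}\right) = \frac{713}{119}$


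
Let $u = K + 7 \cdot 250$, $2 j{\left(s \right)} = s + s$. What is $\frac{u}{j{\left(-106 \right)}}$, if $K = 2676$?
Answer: $- \frac{2213}{53} \approx -41.755$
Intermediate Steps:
$j{\left(s \right)} = s$ ($j{\left(s \right)} = \frac{s + s}{2} = \frac{2 s}{2} = s$)
$u = 4426$ ($u = 2676 + 7 \cdot 250 = 2676 + 1750 = 4426$)
$\frac{u}{j{\left(-106 \right)}} = \frac{4426}{-106} = 4426 \left(- \frac{1}{106}\right) = - \frac{2213}{53}$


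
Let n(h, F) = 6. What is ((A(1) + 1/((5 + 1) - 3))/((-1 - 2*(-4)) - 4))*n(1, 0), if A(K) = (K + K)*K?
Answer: 14/3 ≈ 4.6667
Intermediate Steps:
A(K) = 2*K² (A(K) = (2*K)*K = 2*K²)
((A(1) + 1/((5 + 1) - 3))/((-1 - 2*(-4)) - 4))*n(1, 0) = ((2*1² + 1/((5 + 1) - 3))/((-1 - 2*(-4)) - 4))*6 = ((2*1 + 1/(6 - 3))/((-1 + 8) - 4))*6 = ((2 + 1/3)/(7 - 4))*6 = ((2 + ⅓)/3)*6 = ((⅓)*(7/3))*6 = (7/9)*6 = 14/3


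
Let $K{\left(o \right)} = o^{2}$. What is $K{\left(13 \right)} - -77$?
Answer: $246$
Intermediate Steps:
$K{\left(13 \right)} - -77 = 13^{2} - -77 = 169 + 77 = 246$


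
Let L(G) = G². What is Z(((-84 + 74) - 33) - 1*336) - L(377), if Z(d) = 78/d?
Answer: -53866969/379 ≈ -1.4213e+5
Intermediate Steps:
Z(((-84 + 74) - 33) - 1*336) - L(377) = 78/(((-84 + 74) - 33) - 1*336) - 1*377² = 78/((-10 - 33) - 336) - 1*142129 = 78/(-43 - 336) - 142129 = 78/(-379) - 142129 = 78*(-1/379) - 142129 = -78/379 - 142129 = -53866969/379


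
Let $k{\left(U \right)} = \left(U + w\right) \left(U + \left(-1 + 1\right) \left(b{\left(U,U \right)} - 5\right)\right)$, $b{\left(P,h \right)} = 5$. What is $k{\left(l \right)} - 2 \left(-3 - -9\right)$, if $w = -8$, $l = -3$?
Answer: $21$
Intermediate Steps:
$k{\left(U \right)} = U \left(-8 + U\right)$ ($k{\left(U \right)} = \left(U - 8\right) \left(U + \left(-1 + 1\right) \left(5 - 5\right)\right) = \left(-8 + U\right) \left(U + 0 \cdot 0\right) = \left(-8 + U\right) \left(U + 0\right) = \left(-8 + U\right) U = U \left(-8 + U\right)$)
$k{\left(l \right)} - 2 \left(-3 - -9\right) = - 3 \left(-8 - 3\right) - 2 \left(-3 - -9\right) = \left(-3\right) \left(-11\right) - 2 \left(-3 + 9\right) = 33 - 12 = 21$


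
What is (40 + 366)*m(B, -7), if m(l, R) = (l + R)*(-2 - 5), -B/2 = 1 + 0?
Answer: 25578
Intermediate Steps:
B = -2 (B = -2*(1 + 0) = -2*1 = -2)
m(l, R) = -7*R - 7*l (m(l, R) = (R + l)*(-7) = -7*R - 7*l)
(40 + 366)*m(B, -7) = (40 + 366)*(-7*(-7) - 7*(-2)) = 406*(49 + 14) = 406*63 = 25578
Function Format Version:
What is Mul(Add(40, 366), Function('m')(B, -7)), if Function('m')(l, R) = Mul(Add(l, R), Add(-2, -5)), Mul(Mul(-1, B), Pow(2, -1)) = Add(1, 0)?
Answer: 25578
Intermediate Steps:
B = -2 (B = Mul(-2, Add(1, 0)) = Mul(-2, 1) = -2)
Function('m')(l, R) = Add(Mul(-7, R), Mul(-7, l)) (Function('m')(l, R) = Mul(Add(R, l), -7) = Add(Mul(-7, R), Mul(-7, l)))
Mul(Add(40, 366), Function('m')(B, -7)) = Mul(Add(40, 366), Add(Mul(-7, -7), Mul(-7, -2))) = Mul(406, Add(49, 14)) = Mul(406, 63) = 25578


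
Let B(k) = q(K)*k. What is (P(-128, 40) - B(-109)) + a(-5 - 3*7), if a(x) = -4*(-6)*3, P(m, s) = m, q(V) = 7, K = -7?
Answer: 707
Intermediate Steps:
a(x) = 72 (a(x) = 24*3 = 72)
B(k) = 7*k
(P(-128, 40) - B(-109)) + a(-5 - 3*7) = (-128 - 7*(-109)) + 72 = (-128 - 1*(-763)) + 72 = (-128 + 763) + 72 = 635 + 72 = 707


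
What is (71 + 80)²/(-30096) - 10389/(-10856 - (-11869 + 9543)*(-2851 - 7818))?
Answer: -31431478867/41510660400 ≈ -0.75719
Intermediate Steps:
(71 + 80)²/(-30096) - 10389/(-10856 - (-11869 + 9543)*(-2851 - 7818)) = 151²*(-1/30096) - 10389/(-10856 - (-2326)*(-10669)) = 22801*(-1/30096) - 10389/(-10856 - 1*24816094) = -22801/30096 - 10389/(-10856 - 24816094) = -22801/30096 - 10389/(-24826950) = -22801/30096 - 10389*(-1/24826950) = -22801/30096 + 3463/8275650 = -31431478867/41510660400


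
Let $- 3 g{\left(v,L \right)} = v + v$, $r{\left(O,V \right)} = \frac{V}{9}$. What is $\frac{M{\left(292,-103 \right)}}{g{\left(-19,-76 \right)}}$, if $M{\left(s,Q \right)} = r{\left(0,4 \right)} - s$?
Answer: $- \frac{1312}{57} \approx -23.018$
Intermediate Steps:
$r{\left(O,V \right)} = \frac{V}{9}$ ($r{\left(O,V \right)} = V \frac{1}{9} = \frac{V}{9}$)
$g{\left(v,L \right)} = - \frac{2 v}{3}$ ($g{\left(v,L \right)} = - \frac{v + v}{3} = - \frac{2 v}{3}$)
$M{\left(s,Q \right)} = \frac{4}{9} - s$ ($M{\left(s,Q \right)} = \frac{1}{9} \cdot 4 - s = \frac{4}{9} - s$)
$\frac{M{\left(292,-103 \right)}}{g{\left(-19,-76 \right)}} = \frac{\frac{4}{9} - 292}{\left(- \frac{2}{3}\right) \left(-19\right)} = \frac{\frac{4}{9} - 292}{\frac{38}{3}} = \left(- \frac{2624}{9}\right) \frac{3}{38} = - \frac{1312}{57}$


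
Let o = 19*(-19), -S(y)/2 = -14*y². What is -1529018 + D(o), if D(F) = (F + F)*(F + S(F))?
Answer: -2635837712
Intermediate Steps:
S(y) = 28*y² (S(y) = -(-28)*y² = 28*y²)
o = -361
D(F) = 2*F*(F + 28*F²) (D(F) = (F + F)*(F + 28*F²) = (2*F)*(F + 28*F²) = 2*F*(F + 28*F²))
-1529018 + D(o) = -1529018 + (-361)²*(2 + 56*(-361)) = -1529018 + 130321*(2 - 20216) = -1529018 + 130321*(-20214) = -1529018 - 2634308694 = -2635837712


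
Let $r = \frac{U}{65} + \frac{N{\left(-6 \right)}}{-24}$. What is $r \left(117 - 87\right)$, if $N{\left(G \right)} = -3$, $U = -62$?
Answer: $- \frac{1293}{52} \approx -24.865$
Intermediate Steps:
$r = - \frac{431}{520}$ ($r = - \frac{62}{65} - \frac{3}{-24} = \left(-62\right) \frac{1}{65} - - \frac{1}{8} = - \frac{62}{65} + \frac{1}{8} = - \frac{431}{520} \approx -0.82885$)
$r \left(117 - 87\right) = - \frac{431 \left(117 - 87\right)}{520} = \left(- \frac{431}{520}\right) 30 = - \frac{1293}{52}$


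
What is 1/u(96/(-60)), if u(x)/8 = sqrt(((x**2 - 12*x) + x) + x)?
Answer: 5*sqrt(29)/928 ≈ 0.029015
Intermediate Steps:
u(x) = 8*sqrt(x**2 - 10*x) (u(x) = 8*sqrt(((x**2 - 12*x) + x) + x) = 8*sqrt((x**2 - 11*x) + x) = 8*sqrt(x**2 - 10*x))
1/u(96/(-60)) = 1/(8*sqrt((96/(-60))*(-10 + 96/(-60)))) = 1/(8*sqrt((96*(-1/60))*(-10 + 96*(-1/60)))) = 1/(8*sqrt(-8*(-10 - 8/5)/5)) = 1/(8*sqrt(-8/5*(-58/5))) = 1/(8*sqrt(464/25)) = 1/(8*(4*sqrt(29)/5)) = 1/(32*sqrt(29)/5) = 5*sqrt(29)/928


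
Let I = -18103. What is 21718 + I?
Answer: 3615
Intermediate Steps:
21718 + I = 21718 - 18103 = 3615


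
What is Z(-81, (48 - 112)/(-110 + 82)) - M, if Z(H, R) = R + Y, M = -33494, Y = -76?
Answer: 233942/7 ≈ 33420.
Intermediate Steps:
Z(H, R) = -76 + R (Z(H, R) = R - 76 = -76 + R)
Z(-81, (48 - 112)/(-110 + 82)) - M = (-76 + (48 - 112)/(-110 + 82)) - 1*(-33494) = (-76 - 64/(-28)) + 33494 = (-76 - 64*(-1/28)) + 33494 = (-76 + 16/7) + 33494 = -516/7 + 33494 = 233942/7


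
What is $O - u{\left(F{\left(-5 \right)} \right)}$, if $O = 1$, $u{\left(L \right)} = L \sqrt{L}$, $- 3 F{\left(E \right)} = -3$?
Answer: $0$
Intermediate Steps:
$F{\left(E \right)} = 1$ ($F{\left(E \right)} = \left(- \frac{1}{3}\right) \left(-3\right) = 1$)
$u{\left(L \right)} = L^{\frac{3}{2}}$
$O - u{\left(F{\left(-5 \right)} \right)} = 1 - 1^{\frac{3}{2}} = 1 - 1 = 0$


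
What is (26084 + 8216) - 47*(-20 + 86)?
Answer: 31198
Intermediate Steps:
(26084 + 8216) - 47*(-20 + 86) = 34300 - 47*66 = 34300 - 3102 = 31198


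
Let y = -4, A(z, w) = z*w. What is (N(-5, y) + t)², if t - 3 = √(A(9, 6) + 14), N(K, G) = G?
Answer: 69 - 4*√17 ≈ 52.508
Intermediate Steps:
A(z, w) = w*z
t = 3 + 2*√17 (t = 3 + √(6*9 + 14) = 3 + √(54 + 14) = 3 + √68 = 3 + 2*√17 ≈ 11.246)
(N(-5, y) + t)² = (-4 + (3 + 2*√17))² = (-1 + 2*√17)²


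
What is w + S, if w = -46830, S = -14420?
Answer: -61250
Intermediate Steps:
w + S = -46830 - 14420 = -61250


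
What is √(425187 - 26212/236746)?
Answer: √5957789753681585/118373 ≈ 652.06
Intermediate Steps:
√(425187 - 26212/236746) = √(425187 - 26212*1/236746) = √(425187 - 13106/118373) = √(50330647645/118373) = √5957789753681585/118373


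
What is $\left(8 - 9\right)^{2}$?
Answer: $1$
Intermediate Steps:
$\left(8 - 9\right)^{2} = \left(-1\right)^{2} = 1$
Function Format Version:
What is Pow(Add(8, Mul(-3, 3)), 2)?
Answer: 1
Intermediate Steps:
Pow(Add(8, Mul(-3, 3)), 2) = Pow(Add(8, -9), 2) = Pow(-1, 2) = 1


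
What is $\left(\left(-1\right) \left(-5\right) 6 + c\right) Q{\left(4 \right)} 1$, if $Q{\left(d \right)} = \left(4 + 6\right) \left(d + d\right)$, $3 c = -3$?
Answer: $2320$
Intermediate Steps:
$c = -1$ ($c = \frac{1}{3} \left(-3\right) = -1$)
$Q{\left(d \right)} = 20 d$ ($Q{\left(d \right)} = 10 \cdot 2 d = 20 d$)
$\left(\left(-1\right) \left(-5\right) 6 + c\right) Q{\left(4 \right)} 1 = \left(\left(-1\right) \left(-5\right) 6 - 1\right) 20 \cdot 4 \cdot 1 = \left(5 \cdot 6 - 1\right) 80 \cdot 1 = \left(30 - 1\right) 80 \cdot 1 = 29 \cdot 80 \cdot 1 = 2320 \cdot 1 = 2320$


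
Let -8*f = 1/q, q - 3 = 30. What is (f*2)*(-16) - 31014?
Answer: -1023458/33 ≈ -31014.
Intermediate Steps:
q = 33 (q = 3 + 30 = 33)
f = -1/264 (f = -⅛/33 = -⅛*1/33 = -1/264 ≈ -0.0037879)
(f*2)*(-16) - 31014 = -1/264*2*(-16) - 31014 = -1/132*(-16) - 31014 = 4/33 - 31014 = -1023458/33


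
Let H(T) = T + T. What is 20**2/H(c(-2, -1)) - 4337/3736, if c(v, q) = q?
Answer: -751537/3736 ≈ -201.16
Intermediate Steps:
H(T) = 2*T
20**2/H(c(-2, -1)) - 4337/3736 = 20**2/((2*(-1))) - 4337/3736 = 400/(-2) - 4337*1/3736 = 400*(-1/2) - 4337/3736 = -200 - 4337/3736 = -751537/3736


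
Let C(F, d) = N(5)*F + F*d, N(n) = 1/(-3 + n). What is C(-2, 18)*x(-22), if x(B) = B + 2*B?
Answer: 2442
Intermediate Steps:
C(F, d) = F/2 + F*d (C(F, d) = F/(-3 + 5) + F*d = F/2 + F*d)
x(B) = 3*B
C(-2, 18)*x(-22) = (-2*(½ + 18))*(3*(-22)) = -2*37/2*(-66) = -37*(-66) = 2442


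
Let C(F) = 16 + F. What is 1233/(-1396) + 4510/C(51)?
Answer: 6213349/93532 ≈ 66.430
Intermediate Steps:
1233/(-1396) + 4510/C(51) = 1233/(-1396) + 4510/(16 + 51) = 1233*(-1/1396) + 4510/67 = -1233/1396 + 4510*(1/67) = -1233/1396 + 4510/67 = 6213349/93532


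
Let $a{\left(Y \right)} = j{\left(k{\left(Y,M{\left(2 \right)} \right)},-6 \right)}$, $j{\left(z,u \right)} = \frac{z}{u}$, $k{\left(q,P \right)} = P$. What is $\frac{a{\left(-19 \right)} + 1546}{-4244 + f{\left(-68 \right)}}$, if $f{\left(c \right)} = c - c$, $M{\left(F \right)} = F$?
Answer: $- \frac{4637}{12732} \approx -0.3642$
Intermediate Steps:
$a{\left(Y \right)} = - \frac{1}{3}$ ($a{\left(Y \right)} = \frac{2}{-6} = 2 \left(- \frac{1}{6}\right) = - \frac{1}{3}$)
$f{\left(c \right)} = 0$
$\frac{a{\left(-19 \right)} + 1546}{-4244 + f{\left(-68 \right)}} = \frac{- \frac{1}{3} + 1546}{-4244 + 0} = \frac{4637}{3 \left(-4244\right)} = \frac{4637}{3} \left(- \frac{1}{4244}\right) = - \frac{4637}{12732}$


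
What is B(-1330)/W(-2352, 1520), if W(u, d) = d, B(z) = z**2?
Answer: 4655/4 ≈ 1163.8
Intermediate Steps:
B(-1330)/W(-2352, 1520) = (-1330)**2/1520 = 1768900*(1/1520) = 4655/4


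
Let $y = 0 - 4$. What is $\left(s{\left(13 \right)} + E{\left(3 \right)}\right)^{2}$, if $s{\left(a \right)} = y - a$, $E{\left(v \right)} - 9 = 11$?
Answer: $9$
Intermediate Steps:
$y = -4$
$E{\left(v \right)} = 20$ ($E{\left(v \right)} = 9 + 11 = 20$)
$s{\left(a \right)} = -4 - a$
$\left(s{\left(13 \right)} + E{\left(3 \right)}\right)^{2} = \left(\left(-4 - 13\right) + 20\right)^{2} = \left(-17 + 20\right)^{2} = 3^{2} = 9$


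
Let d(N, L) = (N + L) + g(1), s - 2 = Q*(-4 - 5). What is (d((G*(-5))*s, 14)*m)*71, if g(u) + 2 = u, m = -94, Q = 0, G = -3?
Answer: -286982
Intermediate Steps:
s = 2 (s = 2 + 0*(-4 - 5) = 2 + 0*(-9) = 2 + 0 = 2)
g(u) = -2 + u
d(N, L) = -1 + L + N (d(N, L) = (N + L) + (-2 + 1) = (L + N) - 1 = -1 + L + N)
(d((G*(-5))*s, 14)*m)*71 = ((-1 + 14 - 3*(-5)*2)*(-94))*71 = ((-1 + 14 + 15*2)*(-94))*71 = ((-1 + 14 + 30)*(-94))*71 = (43*(-94))*71 = -4042*71 = -286982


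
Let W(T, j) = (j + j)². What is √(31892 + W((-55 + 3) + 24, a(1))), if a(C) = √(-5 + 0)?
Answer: 8*√498 ≈ 178.53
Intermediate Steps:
a(C) = I*√5 (a(C) = √(-5) = I*√5)
W(T, j) = 4*j² (W(T, j) = (2*j)² = 4*j²)
√(31892 + W((-55 + 3) + 24, a(1))) = √(31892 + 4*(I*√5)²) = √(31892 + 4*(-5)) = √(31892 - 20) = √31872 = 8*√498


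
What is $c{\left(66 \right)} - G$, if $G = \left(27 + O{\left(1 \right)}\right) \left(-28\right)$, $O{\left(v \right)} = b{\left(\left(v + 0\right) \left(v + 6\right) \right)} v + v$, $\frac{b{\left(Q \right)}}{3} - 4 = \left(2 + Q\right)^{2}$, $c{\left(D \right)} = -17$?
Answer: $7907$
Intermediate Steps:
$b{\left(Q \right)} = 12 + 3 \left(2 + Q\right)^{2}$
$O{\left(v \right)} = v + v \left(12 + 3 \left(2 + v \left(6 + v\right)\right)^{2}\right)$ ($O{\left(v \right)} = \left(12 + 3 \left(2 + \left(v + 0\right) \left(v + 6\right)\right)^{2}\right) v + v = \left(12 + 3 \left(2 + v \left(6 + v\right)\right)^{2}\right) v + v = v \left(12 + 3 \left(2 + v \left(6 + v\right)\right)^{2}\right) + v = v + v \left(12 + 3 \left(2 + v \left(6 + v\right)\right)^{2}\right)$)
$G = -7924$ ($G = \left(27 + 1 \left(13 + 3 \left(2 + 1 \left(6 + 1\right)\right)^{2}\right)\right) \left(-28\right) = \left(27 + 1 \left(13 + 3 \left(2 + 1 \cdot 7\right)^{2}\right)\right) \left(-28\right) = \left(27 + 1 \left(13 + 3 \left(2 + 7\right)^{2}\right)\right) \left(-28\right) = \left(27 + 1 \left(13 + 3 \cdot 9^{2}\right)\right) \left(-28\right) = \left(27 + 1 \left(13 + 3 \cdot 81\right)\right) \left(-28\right) = \left(27 + 1 \left(13 + 243\right)\right) \left(-28\right) = \left(27 + 1 \cdot 256\right) \left(-28\right) = \left(27 + 256\right) \left(-28\right) = 283 \left(-28\right) = -7924$)
$c{\left(66 \right)} - G = -17 - -7924 = -17 + 7924 = 7907$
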